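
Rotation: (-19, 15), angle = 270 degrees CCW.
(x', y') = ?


cos(270) = 0, sin(270) = -1
x' = -19*0 - 15*(-1) = 15
y' = -19*(-1) + 15*0 = 19

(15, 19)


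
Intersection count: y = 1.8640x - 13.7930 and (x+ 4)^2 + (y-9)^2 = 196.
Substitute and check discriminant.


Substitute y = 1.8640x - 13.7930: (x+ 4)^2 + (1.8640x- 13.7930-9)^2 = 196
Expand to Ax^2 + Bx + C = 0, where b-k = -22.793
A = 1+m^2 = 4.474496
B = 2(m(b-k) - h) = 2(1.8640*(-22.793) + 4) = -76.972304
C = h^2 + (b-k)^2 - r^2 = 16 + 519.520849 - 196 = 339.520849
disc = B^2-4AC = 5924.7356 - 6076.7387 = -152.0031
disc < 0

0 intersection points


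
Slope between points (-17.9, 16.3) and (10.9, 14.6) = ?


dy = 14.6 - 16.3 = -1.7
dx = 10.9 + 17.9 = 28.8
m = -1.7/28.8 = -0.0590

m = -0.0590


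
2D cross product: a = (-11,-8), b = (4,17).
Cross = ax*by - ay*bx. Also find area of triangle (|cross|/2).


cross = -11*17 + 8*4 = -187 + 32 = -155
Triangle area = |-155|/2 = 155/2 = 77.5000

cross = -155, triangle area = 77.5000


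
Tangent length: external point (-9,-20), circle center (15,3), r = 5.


d = sqrt((-9-15)^2 + (-20-3)^2) = sqrt(576+529) = 33.2415
L = sqrt(1105.0000 - 25) = sqrt(1080.0000) = 32.8634

32.8634


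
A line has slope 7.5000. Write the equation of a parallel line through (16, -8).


Parallel lines have equal slopes.
m2 = 7.5000
b2 = -8 - 7.5000*16 = -128.0000

y = 7.5000x - 128.0000


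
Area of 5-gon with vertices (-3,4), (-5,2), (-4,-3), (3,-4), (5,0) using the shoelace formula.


sum(xi*y_{i+1}) = -3*2 - 5*(-3) - 4*(-4) + 3*0 + 5*4 = 45
sum(yi*x_{i+1}) = 4*(-5) + 2*(-4) - 3*3 - 4*5 + 0*(-3) = -57
Area = |45 + 57|/2 = 102/2 = 51.0000

51.0000 sq units


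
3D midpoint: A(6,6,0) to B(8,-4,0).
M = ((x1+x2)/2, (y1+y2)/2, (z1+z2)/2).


Mx = (6+8)/2 = 7.0000
My = (6- 4)/2 = 1.0000
Mz = (0+0)/2 = 0

M = (7.0000, 1.0000, 0)


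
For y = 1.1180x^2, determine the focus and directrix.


a = 1.1180
1/(4a) = 0.2236
Focus = (0, 0.2236)
Directrix: y = -0.2236

Focus = (0, 0.2236), Directrix: y = -0.2236


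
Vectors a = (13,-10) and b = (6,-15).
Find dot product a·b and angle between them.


a·b = 13*6 - 10*(-15) = 78 + 150 = 228
|a| = sqrt(169+100) = 16.4012
|b| = sqrt(36+225) = 16.1555
cos(theta) = 228/(sqrt(269)*sqrt(261)) = 228/sqrt(70209) = 0.860475
theta = arccos(228/sqrt(70209)) = 30.6300 degrees

a·b = 228, theta = 30.6300 deg


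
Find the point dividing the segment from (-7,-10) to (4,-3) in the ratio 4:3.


Px = (4*4 + 3*(-7))/7 = -5/7 = -0.7143
Py = (4*(-3) + 3*(-10))/7 = -42/7 = -6.0000

P = (-0.7143, -6.0000)


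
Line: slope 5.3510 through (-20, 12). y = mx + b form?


y - 12 = 5.3510(x + 20)
y = 5.3510x + 12 - 5.3510*(-20)
y = 5.3510x + 119.0200

y = 5.3510x + 119.0200


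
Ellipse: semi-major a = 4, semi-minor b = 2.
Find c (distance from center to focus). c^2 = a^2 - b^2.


c^2 = 4^2 - 2^2 = 16 - 4 = 12
c = sqrt(12) = 3.4641

c = 3.4641


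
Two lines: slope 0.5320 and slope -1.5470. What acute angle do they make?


m1-m2 = 2.079
1+m1*m2 = 0.176996
tan(theta) = |2.079/0.176996| = 11.746028
theta = arctan(|2.079/0.176996|) = 85.1338 degrees (acute angle)

85.1338 degrees


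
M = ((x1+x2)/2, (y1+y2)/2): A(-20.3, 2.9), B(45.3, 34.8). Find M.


Mx = (-20.3 + 45.3)/2 = 25/2 = 12.5000
My = (2.9 + 34.8)/2 = 37.7/2 = 18.8500

(12.5000, 18.8500)


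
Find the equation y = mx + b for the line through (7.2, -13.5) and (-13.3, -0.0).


m = (13.5)/(-20.5) = -0.6585
b = y1 - m*x1 = -13.5 - (13.5*7.2)/(-20.5) = -13.5 + 4.7415 = -8.7585

y = -0.6585x - 8.7585


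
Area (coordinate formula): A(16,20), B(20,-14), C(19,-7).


16*(-14+ 7) = -112
20*(-7-20) = -540
19*(20+ 14) = 646
sum = -6
Area = |-6|/2 = 3.0000

3.0000 sq units


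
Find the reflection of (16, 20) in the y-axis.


Reflection rule for y-axis: (-x, y)
(16, 20) -> (-16, 20)

(-16, 20)


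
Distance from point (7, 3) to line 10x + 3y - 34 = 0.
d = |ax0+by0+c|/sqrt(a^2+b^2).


|10*7 + 3*3 - 34| = |45| = 45
sqrt(100 + 9) = sqrt(109) = 10.4403
d = 45/sqrt(109) = 4.3102

4.3102


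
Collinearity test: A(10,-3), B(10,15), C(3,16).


10*(15-16) + 10*(16+ 3) + 3*(-3-15)
= -10 + 190 - 54 = 126

No, not collinear (determinant = 126)


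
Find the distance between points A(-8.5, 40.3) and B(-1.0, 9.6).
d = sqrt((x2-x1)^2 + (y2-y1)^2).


dx = -1.0 + 8.5 = 7.5
dy = 9.6 - 40.3 = -30.7
d = sqrt(56.25 + 942.49) = sqrt(998.74) = 31.6028

31.6028


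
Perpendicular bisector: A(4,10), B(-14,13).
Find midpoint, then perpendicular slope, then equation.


Midpoint = (-5, 11.5)
Slope of AB = dy/dx = 3/(-18) = -0.1667
Perp slope = -dx/dy = 18/3 = 6.0000
b = My - (perp slope)*Mx = 11.5 + (-18*(-5))/3 = 11.5 + 30.0000 = 41.5000

y = 6.0000x + 41.5000


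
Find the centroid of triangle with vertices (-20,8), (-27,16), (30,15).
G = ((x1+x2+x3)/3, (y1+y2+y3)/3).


Gx = (-20- 27+30)/3 = -17/3 = -5.6667
Gy = (8+16+15)/3 = 39/3 = 13.0000

G = (-5.6667, 13.0000)


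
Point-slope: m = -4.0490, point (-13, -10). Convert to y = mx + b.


y + 10 = -4.0490(x + 13)
y = -4.0490x - 10 + 4.0490*(-13)
y = -4.0490x - 62.6370

y = -4.0490x - 62.6370


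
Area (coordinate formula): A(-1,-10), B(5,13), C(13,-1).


-1*(13+ 1) = -14
5*(-1+ 10) = 45
13*(-10-13) = -299
sum = -268
Area = |-268|/2 = 134.0000

134.0000 sq units


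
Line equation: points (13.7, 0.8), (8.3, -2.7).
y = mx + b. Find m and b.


m = (-3.5)/(-5.4) = 0.6481
b = y1 - m*x1 = 0.8 - (-3.5*13.7)/(-5.4) = 0.8 - 8.8796 = -8.0796

y = 0.6481x - 8.0796


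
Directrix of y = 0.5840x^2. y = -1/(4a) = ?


a = 0.5840
1/(4a) = 0.4281
directrix: y = -0.4281 = -0.4281

y = -0.4281


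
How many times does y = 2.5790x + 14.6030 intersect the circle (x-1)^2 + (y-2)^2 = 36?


Substitute y = 2.5790x + 14.6030: (x-1)^2 + (2.5790x+14.6030-2)^2 = 36
Expand to Ax^2 + Bx + C = 0, where b-k = 12.603
A = 1+m^2 = 7.651241
B = 2(m(b-k) - h) = 2(2.5790*12.603 - 1) = 63.006274
C = h^2 + (b-k)^2 - r^2 = 1 + 158.835609 - 36 = 123.835609
disc = B^2-4AC = 3969.7906 - 3789.9844 = 179.8062
disc > 0

2 intersection points


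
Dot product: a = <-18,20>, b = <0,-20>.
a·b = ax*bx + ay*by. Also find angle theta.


a·b = -18*0 + 20*(-20) = 0 - 400 = -400
|a| = sqrt(324+400) = 26.9072
|b| = sqrt(0+400) = 20.0000
cos(theta) = -400/(sqrt(724)*sqrt(400)) = -400/sqrt(289600) = -0.743294
theta = arccos(-400/sqrt(289600)) = 138.0128 degrees

a·b = -400, theta = 138.0128 deg


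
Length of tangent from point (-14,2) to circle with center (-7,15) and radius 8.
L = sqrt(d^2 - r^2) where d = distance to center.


d = sqrt((-14+ 7)^2 + (2-15)^2) = sqrt(49+169) = 14.7648
L = sqrt(218.0000 - 64) = sqrt(154.0000) = 12.4097

12.4097


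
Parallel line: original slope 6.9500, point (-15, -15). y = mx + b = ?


Parallel lines have equal slopes.
m2 = 6.9500
b2 = -15 - 6.9500*(-15) = 89.2500

y = 6.9500x + 89.2500


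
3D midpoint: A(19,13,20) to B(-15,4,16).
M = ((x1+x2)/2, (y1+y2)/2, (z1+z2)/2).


Mx = (19- 15)/2 = 2.0000
My = (13+4)/2 = 8.5000
Mz = (20+16)/2 = 18.0000

M = (2.0000, 8.5000, 18.0000)


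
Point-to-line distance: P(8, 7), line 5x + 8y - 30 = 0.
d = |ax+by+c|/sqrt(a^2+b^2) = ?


|5*8 + 8*7 - 30| = |66| = 66
sqrt(25 + 64) = sqrt(89) = 9.4340
d = 66/sqrt(89) = 6.9960

6.9960


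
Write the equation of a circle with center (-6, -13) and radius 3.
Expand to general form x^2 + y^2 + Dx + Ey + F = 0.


(x+ 6)^2 + (y+ 13)^2 = 3^2
D = -2h = 12, E = -2k = 26
F = h^2+k^2-r^2 = 36+169-9 = 196

x^2 + y^2 + 12x + 26y + 196 = 0


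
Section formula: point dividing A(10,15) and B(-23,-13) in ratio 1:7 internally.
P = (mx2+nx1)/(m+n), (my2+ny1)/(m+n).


Px = (1*(-23) + 7*10)/8 = 47/8 = 5.8750
Py = (1*(-13) + 7*15)/8 = 92/8 = 11.5000

P = (5.8750, 11.5000)


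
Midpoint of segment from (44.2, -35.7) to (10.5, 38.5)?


Mx = (44.2 + 10.5)/2 = 54.7/2 = 27.3500
My = (-35.7 + 38.5)/2 = 2.8/2 = 1.4000

(27.3500, 1.4000)


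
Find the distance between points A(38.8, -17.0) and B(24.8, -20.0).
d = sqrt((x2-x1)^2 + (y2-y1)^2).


dx = 24.8 - 38.8 = -14
dy = -20.0 + 17.0 = -3.0
d = sqrt(196 + 9.0) = sqrt(205) = 14.3178

14.3178


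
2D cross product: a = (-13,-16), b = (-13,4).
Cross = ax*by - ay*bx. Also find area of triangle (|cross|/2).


cross = -13*4 + 16*(-13) = -52 - 208 = -260
Triangle area = |-260|/2 = 260/2 = 130.0000

cross = -260, triangle area = 130.0000


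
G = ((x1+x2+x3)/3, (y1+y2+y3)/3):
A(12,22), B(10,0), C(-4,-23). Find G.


Gx = (12+10- 4)/3 = 18/3 = 6.0000
Gy = (22+0- 23)/3 = -1/3 = -0.3333

G = (6.0000, -0.3333)


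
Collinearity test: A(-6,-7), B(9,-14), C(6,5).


-6*(-14-5) + 9*(5+ 7) + 6*(-7+ 14)
= 114 + 108 + 42 = 264

No, not collinear (determinant = 264)


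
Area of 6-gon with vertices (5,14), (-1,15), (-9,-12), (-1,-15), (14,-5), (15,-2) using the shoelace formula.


sum(xi*y_{i+1}) = 5*15 - 1*(-12) - 9*(-15) - 1*(-5) + 14*(-2) + 15*14 = 409
sum(yi*x_{i+1}) = 14*(-1) + 15*(-9) - 12*(-1) - 15*14 - 5*15 - 2*5 = -432
Area = |409 + 432|/2 = 841/2 = 420.5000

420.5000 sq units


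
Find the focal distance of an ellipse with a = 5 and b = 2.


c^2 = 5^2 - 2^2 = 25 - 4 = 21
c = sqrt(21) = 4.5826

c = 4.5826


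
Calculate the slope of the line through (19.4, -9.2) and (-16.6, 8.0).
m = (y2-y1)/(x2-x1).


dy = 8.0 + 9.2 = 17.2
dx = -16.6 - 19.4 = -36.0
m = 17.2/(-36.0) = -0.4778

m = -0.4778


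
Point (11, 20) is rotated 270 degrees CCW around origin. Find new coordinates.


cos(270) = 0, sin(270) = -1
x' = 11*0 - 20*(-1) = 20
y' = 11*(-1) + 20*0 = -11

(20, -11)


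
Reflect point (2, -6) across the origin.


Reflection rule for origin: (-x, -y)
(2, -6) -> (-2, 6)

(-2, 6)


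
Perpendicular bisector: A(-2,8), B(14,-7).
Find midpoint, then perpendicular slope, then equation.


Midpoint = (6, 0.5)
Slope of AB = dy/dx = -15/16 = -0.9375
Perp slope = -dx/dy = 16/15 = 1.0667
b = My - (perp slope)*Mx = 0.5 + (16*6)/(-15) = 0.5 - 6.4000 = -5.9000

y = 1.0667x - 5.9000


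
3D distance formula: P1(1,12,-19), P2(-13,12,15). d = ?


dx=-14, dy=0, dz=34
d = sqrt(196+0+1156) = sqrt(1352) = 36.7696

36.7696


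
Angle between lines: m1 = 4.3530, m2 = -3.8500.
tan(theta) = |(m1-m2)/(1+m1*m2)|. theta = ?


m1-m2 = 8.203
1+m1*m2 = -15.75905
tan(theta) = |8.203/(-15.75905)| = 0.520526
theta = arctan(|8.203/(-15.75905)|) = 27.4982 degrees (acute angle)

27.4982 degrees


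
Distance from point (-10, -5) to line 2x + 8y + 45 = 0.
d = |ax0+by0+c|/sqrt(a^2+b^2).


|2*(-10) + 8*(-5) + 45| = |-15| = 15
sqrt(4 + 64) = sqrt(68) = 8.2462
d = 15/sqrt(68) = 1.8190

1.8190


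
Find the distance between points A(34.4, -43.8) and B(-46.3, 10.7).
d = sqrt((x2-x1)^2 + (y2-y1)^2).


dx = -46.3 - 34.4 = -80.7
dy = 10.7 + 43.8 = 54.5
d = sqrt(6512.49 + 2970.25) = sqrt(9482.74) = 97.3794

97.3794


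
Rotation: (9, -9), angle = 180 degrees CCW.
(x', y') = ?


cos(180) = -1, sin(180) = 0
x' = 9*(-1) + 9*0 = -9
y' = 9*0 - 9*(-1) = 9

(-9, 9)


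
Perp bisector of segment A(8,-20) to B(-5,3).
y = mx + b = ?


Midpoint = (1.5, -8.5)
Slope of AB = dy/dx = 23/(-13) = -1.7692
Perp slope = -dx/dy = 13/23 = 0.5652
b = My - (perp slope)*Mx = -8.5 + (-13*1.5)/23 = -8.5 - 0.8478 = -9.3478

y = 0.5652x - 9.3478


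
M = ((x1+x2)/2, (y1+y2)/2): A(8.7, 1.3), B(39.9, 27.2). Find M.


Mx = (8.7 + 39.9)/2 = 48.6/2 = 24.3000
My = (1.3 + 27.2)/2 = 28.5/2 = 14.2500

(24.3000, 14.2500)


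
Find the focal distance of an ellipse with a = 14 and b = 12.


c^2 = 14^2 - 12^2 = 196 - 144 = 52
c = sqrt(52) = 7.2111

c = 7.2111


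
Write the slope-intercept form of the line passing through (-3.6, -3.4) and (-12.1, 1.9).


m = (5.3)/(-8.5) = -0.6235
b = y1 - m*x1 = -3.4 - (5.3*(-3.6))/(-8.5) = -3.4 - 2.2447 = -5.6447

y = -0.6235x - 5.6447


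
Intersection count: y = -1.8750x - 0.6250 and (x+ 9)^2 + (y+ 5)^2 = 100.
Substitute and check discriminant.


Substitute y = -1.8750x - 0.6250: (x+ 9)^2 + (-1.8750x- 0.6250+ 5)^2 = 100
Expand to Ax^2 + Bx + C = 0, where b-k = 4.375
A = 1+m^2 = 4.515625
B = 2(m(b-k) - h) = 2(-1.8750*4.375 + 9) = 1.59375
C = h^2 + (b-k)^2 - r^2 = 81 + 19.140625 - 100 = 0.140625
disc = B^2-4AC = 2.5400 - 2.5400 = 0
disc = 0

1 intersection point (tangent)


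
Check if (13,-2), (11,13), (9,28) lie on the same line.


13*(13-28) + 11*(28+ 2) + 9*(-2-13)
= -195 + 330 - 135 = 0

Yes, collinear (determinant = 0)


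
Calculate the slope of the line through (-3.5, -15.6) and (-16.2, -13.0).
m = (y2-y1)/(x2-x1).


dy = -13.0 + 15.6 = 2.6
dx = -16.2 + 3.5 = -12.7
m = 2.6/(-12.7) = -0.2047

m = -0.2047


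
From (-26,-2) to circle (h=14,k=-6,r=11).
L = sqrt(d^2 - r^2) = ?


d = sqrt((-26-14)^2 + (-2+ 6)^2) = sqrt(1600+16) = 40.1995
L = sqrt(1616.0000 - 121) = sqrt(1495.0000) = 38.6652

38.6652


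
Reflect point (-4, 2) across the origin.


Reflection rule for origin: (-x, -y)
(-4, 2) -> (4, -2)

(4, -2)


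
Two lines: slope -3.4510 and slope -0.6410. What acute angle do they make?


m1-m2 = -2.81
1+m1*m2 = 3.212091
tan(theta) = |-2.81/3.212091| = 0.874820
theta = arctan(|-2.81/3.212091|) = 41.1801 degrees (acute angle)

41.1801 degrees


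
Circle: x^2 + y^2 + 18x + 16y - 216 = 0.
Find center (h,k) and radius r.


h = -D/2 = -18/2 = -9
k = -E/2 = -16/2 = -8
r^2 = h^2 + k^2 - F = 81 + 64 + 216 = 361
r = 19

Center (-9, -8), radius = 19


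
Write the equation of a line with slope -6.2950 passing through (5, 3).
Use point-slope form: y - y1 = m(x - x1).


y - 3 = -6.2950(x - 5)
y = -6.2950x + 3 + 6.2950*5
y = -6.2950x + 34.4750

y = -6.2950x + 34.4750


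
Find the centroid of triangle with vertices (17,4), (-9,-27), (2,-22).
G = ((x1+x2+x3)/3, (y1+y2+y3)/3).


Gx = (17- 9+2)/3 = 10/3 = 3.3333
Gy = (4- 27- 22)/3 = -45/3 = -15.0000

G = (3.3333, -15.0000)


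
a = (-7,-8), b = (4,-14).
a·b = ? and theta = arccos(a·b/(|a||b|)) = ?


a·b = -7*4 - 8*(-14) = -28 + 112 = 84
|a| = sqrt(49+64) = 10.6301
|b| = sqrt(16+196) = 14.5602
cos(theta) = 84/(sqrt(113)*sqrt(212)) = 84/sqrt(23956) = 0.542715
theta = arccos(84/sqrt(23956)) = 57.1313 degrees

a·b = 84, theta = 57.1313 deg


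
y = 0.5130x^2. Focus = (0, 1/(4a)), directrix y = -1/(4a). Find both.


a = 0.5130
1/(4a) = 0.4873
Focus = (0, 0.4873)
Directrix: y = -0.4873

Focus = (0, 0.4873), Directrix: y = -0.4873


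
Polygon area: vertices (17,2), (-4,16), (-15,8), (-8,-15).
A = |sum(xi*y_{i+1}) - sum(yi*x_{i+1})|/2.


sum(xi*y_{i+1}) = 17*16 - 4*8 - 15*(-15) - 8*2 = 449
sum(yi*x_{i+1}) = 2*(-4) + 16*(-15) + 8*(-8) - 15*17 = -567
Area = |449 + 567|/2 = 1016/2 = 508.0000

508.0000 sq units


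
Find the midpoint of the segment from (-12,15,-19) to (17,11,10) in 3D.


Mx = (-12+17)/2 = 2.5000
My = (15+11)/2 = 13.0000
Mz = (-19+10)/2 = -4.5000

M = (2.5000, 13.0000, -4.5000)


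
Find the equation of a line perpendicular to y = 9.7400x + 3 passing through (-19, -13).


Perpendicular slope = -1/m1 = -1/9.7400 = -0.1027
b2 = y0 - m2*x0 = -13 - 19/9.7400 = -13 - 1.9507 = -14.9507

y = -0.1027x - 14.9507


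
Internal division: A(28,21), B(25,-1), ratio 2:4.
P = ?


Px = (2*25 + 4*28)/6 = 162/6 = 27.0000
Py = (2*(-1) + 4*21)/6 = 82/6 = 13.6667

P = (27.0000, 13.6667)


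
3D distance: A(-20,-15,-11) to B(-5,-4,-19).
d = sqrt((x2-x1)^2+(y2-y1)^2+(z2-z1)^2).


dx=15, dy=11, dz=-8
d = sqrt(225+121+64) = sqrt(410) = 20.2485

20.2485


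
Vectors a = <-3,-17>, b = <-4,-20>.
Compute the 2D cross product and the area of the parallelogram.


cross = -3*(-20) + 17*(-4) = 60 - 68 = -8
Parallelogram area = |-8| = 8

cross = -8, parallelogram area = 8


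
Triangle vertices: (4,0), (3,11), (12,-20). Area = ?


4*(11+ 20) = 124
3*(-20-0) = -60
12*(0-11) = -132
sum = -68
Area = |-68|/2 = 34.0000

34.0000 sq units


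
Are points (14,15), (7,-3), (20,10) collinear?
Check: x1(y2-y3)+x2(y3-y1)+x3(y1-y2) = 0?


14*(-3-10) + 7*(10-15) + 20*(15+ 3)
= -182 - 35 + 360 = 143

No, not collinear (determinant = 143)


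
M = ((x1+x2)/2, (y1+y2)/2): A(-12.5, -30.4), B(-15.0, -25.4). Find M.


Mx = (-12.5 - 15.0)/2 = -27.5/2 = -13.7500
My = (-30.4 - 25.4)/2 = -55.8/2 = -27.9000

(-13.7500, -27.9000)


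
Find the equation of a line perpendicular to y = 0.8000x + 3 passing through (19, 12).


Perpendicular slope = -1/m1 = -1/0.8000 = -1.2500
b2 = y0 - m2*x0 = 12 + 19/0.8000 = 12 + 23.7500 = 35.7500

y = -1.2500x + 35.7500


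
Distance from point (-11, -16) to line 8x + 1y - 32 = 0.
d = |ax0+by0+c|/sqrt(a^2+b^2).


|8*(-11) + 1*(-16) - 32| = |-136| = 136
sqrt(64 + 1) = sqrt(65) = 8.0623
d = 136/sqrt(65) = 16.8687

16.8687


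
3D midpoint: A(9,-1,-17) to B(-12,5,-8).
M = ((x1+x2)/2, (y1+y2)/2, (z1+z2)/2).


Mx = (9- 12)/2 = -1.5000
My = (-1+5)/2 = 2.0000
Mz = (-17- 8)/2 = -12.5000

M = (-1.5000, 2.0000, -12.5000)


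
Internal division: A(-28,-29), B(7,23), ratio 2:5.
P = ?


Px = (2*7 + 5*(-28))/7 = -126/7 = -18.0000
Py = (2*23 + 5*(-29))/7 = -99/7 = -14.1429

P = (-18.0000, -14.1429)


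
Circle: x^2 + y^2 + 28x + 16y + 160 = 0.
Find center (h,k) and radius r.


h = -D/2 = -28/2 = -14
k = -E/2 = -16/2 = -8
r^2 = h^2 + k^2 - F = 196 + 64 - 160 = 100
r = 10

Center (-14, -8), radius = 10


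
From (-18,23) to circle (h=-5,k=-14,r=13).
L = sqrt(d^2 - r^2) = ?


d = sqrt((-18+ 5)^2 + (23+ 14)^2) = sqrt(169+1369) = 39.2173
L = sqrt(1538.0000 - 169) = sqrt(1369.0000) = 37.0000

37.0000


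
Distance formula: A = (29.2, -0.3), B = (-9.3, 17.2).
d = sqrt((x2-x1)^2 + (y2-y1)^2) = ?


dx = -9.3 - 29.2 = -38.5
dy = 17.2 + 0.3 = 17.5
d = sqrt(1482.25 + 306.25) = sqrt(1788.5) = 42.2907

42.2907


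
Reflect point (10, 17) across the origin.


Reflection rule for origin: (-x, -y)
(10, 17) -> (-10, -17)

(-10, -17)


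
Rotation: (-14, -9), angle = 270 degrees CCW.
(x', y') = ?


cos(270) = 0, sin(270) = -1
x' = -14*0 + 9*(-1) = -9
y' = -14*(-1) - 9*0 = 14

(-9, 14)


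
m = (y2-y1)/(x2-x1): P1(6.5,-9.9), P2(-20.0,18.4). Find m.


dy = 18.4 + 9.9 = 28.3
dx = -20.0 - 6.5 = -26.5
m = 28.3/(-26.5) = -1.0679

m = -1.0679


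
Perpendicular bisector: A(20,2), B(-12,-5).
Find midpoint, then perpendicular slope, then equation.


Midpoint = (4, -1.5)
Slope of AB = dy/dx = -7/(-32) = 0.2188
Perp slope = -dx/dy = -32/7 = -4.5714
b = My - (perp slope)*Mx = -1.5 + (-32*4)/(-7) = -1.5 + 18.2857 = 16.7857

y = -4.5714x + 16.7857


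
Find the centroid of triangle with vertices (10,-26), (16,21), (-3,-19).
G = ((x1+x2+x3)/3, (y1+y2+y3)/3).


Gx = (10+16- 3)/3 = 23/3 = 7.6667
Gy = (-26+21- 19)/3 = -24/3 = -8.0000

G = (7.6667, -8.0000)


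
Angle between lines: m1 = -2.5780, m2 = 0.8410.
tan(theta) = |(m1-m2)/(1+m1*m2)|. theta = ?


m1-m2 = -3.419
1+m1*m2 = -1.168098
tan(theta) = |-3.419/(-1.168098)| = 2.926980
theta = arctan(|-3.419/(-1.168098)|) = 71.1373 degrees (acute angle)

71.1373 degrees


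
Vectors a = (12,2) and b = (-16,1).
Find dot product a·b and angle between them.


a·b = 12*(-16) + 2*1 = -192 + 2 = -190
|a| = sqrt(144+4) = 12.1655
|b| = sqrt(256+1) = 16.0312
cos(theta) = -190/(sqrt(148)*sqrt(257)) = -190/sqrt(38036) = -0.974218
theta = arccos(-190/sqrt(38036)) = 166.9613 degrees

a·b = -190, theta = 166.9613 deg


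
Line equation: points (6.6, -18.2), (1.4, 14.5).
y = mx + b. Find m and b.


m = (32.7)/(-5.2) = -6.2885
b = y1 - m*x1 = -18.2 - (32.7*6.6)/(-5.2) = -18.2 + 41.5038 = 23.3038

y = -6.2885x + 23.3038


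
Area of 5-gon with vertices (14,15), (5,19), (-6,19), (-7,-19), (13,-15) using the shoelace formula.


sum(xi*y_{i+1}) = 14*19 + 5*19 - 6*(-19) - 7*(-15) + 13*15 = 775
sum(yi*x_{i+1}) = 15*5 + 19*(-6) + 19*(-7) - 19*13 - 15*14 = -629
Area = |775 + 629|/2 = 1404/2 = 702.0000

702.0000 sq units


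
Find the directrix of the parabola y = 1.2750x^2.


a = 1.2750
1/(4a) = 0.1961
directrix: y = -0.1961 = -0.1961

y = -0.1961


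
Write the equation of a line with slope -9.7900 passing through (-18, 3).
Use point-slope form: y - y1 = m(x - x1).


y - 3 = -9.7900(x + 18)
y = -9.7900x + 3 + 9.7900*(-18)
y = -9.7900x - 173.2200

y = -9.7900x - 173.2200


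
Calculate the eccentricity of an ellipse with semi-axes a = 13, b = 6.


c = sqrt(169-36) = sqrt(133) = 11.5326
e = c/a = sqrt(133)/13 = 0.8871

e = 0.8871


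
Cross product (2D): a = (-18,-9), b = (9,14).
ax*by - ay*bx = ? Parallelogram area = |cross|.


cross = -18*14 + 9*9 = -252 + 81 = -171
Parallelogram area = |-171| = 171

cross = -171, parallelogram area = 171


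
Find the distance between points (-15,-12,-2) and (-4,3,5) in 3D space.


dx=11, dy=15, dz=7
d = sqrt(121+225+49) = sqrt(395) = 19.8746

19.8746


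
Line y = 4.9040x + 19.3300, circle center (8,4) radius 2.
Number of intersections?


Substitute y = 4.9040x + 19.3300: (x-8)^2 + (4.9040x+19.3300-4)^2 = 4
Expand to Ax^2 + Bx + C = 0, where b-k = 15.33
A = 1+m^2 = 25.049216
B = 2(m(b-k) - h) = 2(4.9040*15.33 - 8) = 134.35664
C = h^2 + (b-k)^2 - r^2 = 64 + 235.0089 - 4 = 295.0089
disc = B^2-4AC = 18051.7067 - 29558.9666 = -11507.2599
disc < 0

0 intersection points


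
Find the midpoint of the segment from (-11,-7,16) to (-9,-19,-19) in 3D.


Mx = (-11- 9)/2 = -10.0000
My = (-7- 19)/2 = -13.0000
Mz = (16- 19)/2 = -1.5000

M = (-10.0000, -13.0000, -1.5000)


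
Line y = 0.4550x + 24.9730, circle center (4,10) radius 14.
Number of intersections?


Substitute y = 0.4550x + 24.9730: (x-4)^2 + (0.4550x+24.9730-10)^2 = 196
Expand to Ax^2 + Bx + C = 0, where b-k = 14.973
A = 1+m^2 = 1.207025
B = 2(m(b-k) - h) = 2(0.4550*14.973 - 4) = 5.62543
C = h^2 + (b-k)^2 - r^2 = 16 + 224.190729 - 196 = 44.190729
disc = B^2-4AC = 31.6455 - 213.3573 = -181.7118
disc < 0

0 intersection points


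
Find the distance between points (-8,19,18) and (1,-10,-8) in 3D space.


dx=9, dy=-29, dz=-26
d = sqrt(81+841+676) = sqrt(1598) = 39.9750

39.9750


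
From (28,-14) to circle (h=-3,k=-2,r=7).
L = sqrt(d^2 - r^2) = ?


d = sqrt((28+ 3)^2 + (-14+ 2)^2) = sqrt(961+144) = 33.2415
L = sqrt(1105.0000 - 49) = sqrt(1056.0000) = 32.4962

32.4962


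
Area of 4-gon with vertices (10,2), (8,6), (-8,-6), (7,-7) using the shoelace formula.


sum(xi*y_{i+1}) = 10*6 + 8*(-6) - 8*(-7) + 7*2 = 82
sum(yi*x_{i+1}) = 2*8 + 6*(-8) - 6*7 - 7*10 = -144
Area = |82 + 144|/2 = 226/2 = 113.0000

113.0000 sq units


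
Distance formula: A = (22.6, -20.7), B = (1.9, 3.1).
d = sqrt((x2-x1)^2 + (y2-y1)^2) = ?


dx = 1.9 - 22.6 = -20.7
dy = 3.1 + 20.7 = 23.8
d = sqrt(428.49 + 566.44) = sqrt(994.93) = 31.5425

31.5425


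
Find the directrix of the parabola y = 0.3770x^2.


a = 0.3770
1/(4a) = 0.6631
directrix: y = -0.6631 = -0.6631

y = -0.6631


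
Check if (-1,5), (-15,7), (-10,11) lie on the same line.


-1*(7-11) - 15*(11-5) - 10*(5-7)
= 4 - 90 + 20 = -66

No, not collinear (determinant = -66)


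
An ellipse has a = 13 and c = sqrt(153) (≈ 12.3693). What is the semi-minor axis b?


b^2 = 13^2 - (sqrt(153))^2 = 169 - 153 = 16
b = sqrt(16) = 4

b = 4


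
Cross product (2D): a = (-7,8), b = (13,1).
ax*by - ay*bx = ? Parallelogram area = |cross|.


cross = -7*1 - 8*13 = -7 - 104 = -111
Parallelogram area = |-111| = 111

cross = -111, parallelogram area = 111


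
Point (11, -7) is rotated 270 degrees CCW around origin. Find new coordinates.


cos(270) = 0, sin(270) = -1
x' = 11*0 + 7*(-1) = -7
y' = 11*(-1) - 7*0 = -11

(-7, -11)


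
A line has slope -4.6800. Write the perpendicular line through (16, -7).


Perpendicular slope = -1/m1 = -1/(-4.6800) = 0.2137
b2 = y0 - m2*x0 = -7 + 16/(-4.6800) = -7 - 3.4188 = -10.4188

y = 0.2137x - 10.4188


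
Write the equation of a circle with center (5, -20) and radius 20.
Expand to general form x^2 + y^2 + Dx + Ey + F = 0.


(x-5)^2 + (y+ 20)^2 = 20^2
D = -2h = -10, E = -2k = 40
F = h^2+k^2-r^2 = 25+400-400 = 25

x^2 + y^2 - 10x + 40y + 25 = 0


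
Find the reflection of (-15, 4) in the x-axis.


Reflection rule for x-axis: (x, -y)
(-15, 4) -> (-15, -4)

(-15, -4)


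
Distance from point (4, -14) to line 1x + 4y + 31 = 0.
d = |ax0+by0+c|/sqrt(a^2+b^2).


|1*4 + 4*(-14) + 31| = |-21| = 21
sqrt(1 + 16) = sqrt(17) = 4.1231
d = 21/sqrt(17) = 5.0932

5.0932


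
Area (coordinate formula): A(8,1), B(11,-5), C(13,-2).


8*(-5+ 2) = -24
11*(-2-1) = -33
13*(1+ 5) = 78
sum = 21
Area = |21|/2 = 10.5000

10.5000 sq units


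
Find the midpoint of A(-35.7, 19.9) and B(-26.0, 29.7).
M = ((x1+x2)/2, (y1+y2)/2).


Mx = (-35.7 - 26.0)/2 = -61.7/2 = -30.8500
My = (19.9 + 29.7)/2 = 49.6/2 = 24.8000

(-30.8500, 24.8000)


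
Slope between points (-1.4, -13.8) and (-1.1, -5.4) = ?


dy = -5.4 + 13.8 = 8.4
dx = -1.1 + 1.4 = 0.3
m = 8.4/0.3 = 28.0000

m = 28.0000


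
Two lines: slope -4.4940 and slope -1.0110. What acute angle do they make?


m1-m2 = -3.483
1+m1*m2 = 5.543434
tan(theta) = |-3.483/5.543434| = 0.628311
theta = arctan(|-3.483/5.543434|) = 32.1416 degrees (acute angle)

32.1416 degrees


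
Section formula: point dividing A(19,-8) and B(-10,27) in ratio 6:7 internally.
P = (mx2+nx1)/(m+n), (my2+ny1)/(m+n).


Px = (6*(-10) + 7*19)/13 = 73/13 = 5.6154
Py = (6*27 + 7*(-8))/13 = 106/13 = 8.1538

P = (5.6154, 8.1538)


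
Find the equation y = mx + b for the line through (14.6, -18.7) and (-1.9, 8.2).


m = (26.9)/(-16.5) = -1.6303
b = y1 - m*x1 = -18.7 - (26.9*14.6)/(-16.5) = -18.7 + 23.8024 = 5.1024

y = -1.6303x + 5.1024


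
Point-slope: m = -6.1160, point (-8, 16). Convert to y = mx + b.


y - 16 = -6.1160(x + 8)
y = -6.1160x + 16 + 6.1160*(-8)
y = -6.1160x - 32.9280

y = -6.1160x - 32.9280


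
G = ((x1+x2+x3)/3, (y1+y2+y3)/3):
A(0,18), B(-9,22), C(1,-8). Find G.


Gx = (0- 9+1)/3 = -8/3 = -2.6667
Gy = (18+22- 8)/3 = 32/3 = 10.6667

G = (-2.6667, 10.6667)


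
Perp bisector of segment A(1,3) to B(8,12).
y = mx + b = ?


Midpoint = (4.5, 7.5)
Slope of AB = dy/dx = 9/7 = 1.2857
Perp slope = -dx/dy = -7/9 = -0.7778
b = My - (perp slope)*Mx = 7.5 + (7*4.5)/9 = 7.5 + 3.5000 = 11.0000

y = -0.7778x + 11.0000


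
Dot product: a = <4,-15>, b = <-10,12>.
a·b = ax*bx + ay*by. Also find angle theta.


a·b = 4*(-10) - 15*12 = -40 - 180 = -220
|a| = sqrt(16+225) = 15.5242
|b| = sqrt(100+144) = 15.6205
cos(theta) = -220/(sqrt(241)*sqrt(244)) = -220/sqrt(58804) = -0.907234
theta = arccos(-220/sqrt(58804)) = 155.1258 degrees

a·b = -220, theta = 155.1258 deg


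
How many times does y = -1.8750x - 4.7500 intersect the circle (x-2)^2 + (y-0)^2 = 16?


Substitute y = -1.8750x - 4.7500: (x-2)^2 + (-1.8750x- 4.7500-0)^2 = 16
Expand to Ax^2 + Bx + C = 0, where b-k = -4.75
A = 1+m^2 = 4.515625
B = 2(m(b-k) - h) = 2(-1.8750*(-4.75) - 2) = 13.8125
C = h^2 + (b-k)^2 - r^2 = 4 + 22.5625 - 16 = 10.5625
disc = B^2-4AC = 190.7852 - 190.7852 = 0
disc = 0

1 intersection point (tangent)


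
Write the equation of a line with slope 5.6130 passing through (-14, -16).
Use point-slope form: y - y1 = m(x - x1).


y + 16 = 5.6130(x + 14)
y = 5.6130x - 16 - 5.6130*(-14)
y = 5.6130x + 62.5820

y = 5.6130x + 62.5820


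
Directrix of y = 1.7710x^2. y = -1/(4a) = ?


a = 1.7710
1/(4a) = 0.1412
directrix: y = -0.1412 = -0.1412

y = -0.1412


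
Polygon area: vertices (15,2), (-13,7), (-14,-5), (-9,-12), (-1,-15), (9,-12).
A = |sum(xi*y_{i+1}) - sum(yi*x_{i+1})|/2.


sum(xi*y_{i+1}) = 15*7 - 13*(-5) - 14*(-12) - 9*(-15) - 1*(-12) + 9*2 = 503
sum(yi*x_{i+1}) = 2*(-13) + 7*(-14) - 5*(-9) - 12*(-1) - 15*9 - 12*15 = -382
Area = |503 + 382|/2 = 885/2 = 442.5000

442.5000 sq units


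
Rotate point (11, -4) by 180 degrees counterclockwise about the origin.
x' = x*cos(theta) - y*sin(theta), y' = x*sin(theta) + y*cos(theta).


cos(180) = -1, sin(180) = 0
x' = 11*(-1) + 4*0 = -11
y' = 11*0 - 4*(-1) = 4

(-11, 4)


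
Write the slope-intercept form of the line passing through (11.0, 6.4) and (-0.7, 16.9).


m = (10.5)/(-11.7) = -0.8974
b = y1 - m*x1 = 6.4 - (10.5*11.0)/(-11.7) = 6.4 + 9.8718 = 16.2718

y = -0.8974x + 16.2718


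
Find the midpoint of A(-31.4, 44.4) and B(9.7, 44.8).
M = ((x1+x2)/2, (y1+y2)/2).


Mx = (-31.4 + 9.7)/2 = -21.7/2 = -10.8500
My = (44.4 + 44.8)/2 = 89.2/2 = 44.6000

(-10.8500, 44.6000)


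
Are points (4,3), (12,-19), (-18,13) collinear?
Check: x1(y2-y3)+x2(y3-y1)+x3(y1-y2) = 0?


4*(-19-13) + 12*(13-3) - 18*(3+ 19)
= -128 + 120 - 396 = -404

No, not collinear (determinant = -404)


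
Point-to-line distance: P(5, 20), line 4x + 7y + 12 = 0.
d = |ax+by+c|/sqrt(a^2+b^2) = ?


|4*5 + 7*20 + 12| = |172| = 172
sqrt(16 + 49) = sqrt(65) = 8.0623
d = 172/sqrt(65) = 21.3340

21.3340


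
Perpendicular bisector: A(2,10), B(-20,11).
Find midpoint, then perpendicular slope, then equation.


Midpoint = (-9, 10.5)
Slope of AB = dy/dx = 1/(-22) = -0.0455
Perp slope = -dx/dy = 22/1 = 22.0000
b = My - (perp slope)*Mx = 10.5 + (-22*(-9))/1 = 10.5 + 198.0000 = 208.5000

y = 22.0000x + 208.5000


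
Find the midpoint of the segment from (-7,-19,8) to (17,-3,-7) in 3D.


Mx = (-7+17)/2 = 5.0000
My = (-19- 3)/2 = -11.0000
Mz = (8- 7)/2 = 0.5000

M = (5.0000, -11.0000, 0.5000)


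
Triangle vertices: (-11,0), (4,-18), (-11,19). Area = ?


-11*(-18-19) = 407
4*(19-0) = 76
-11*(0+ 18) = -198
sum = 285
Area = |285|/2 = 142.5000

142.5000 sq units


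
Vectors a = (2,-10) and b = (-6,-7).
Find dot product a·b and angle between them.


a·b = 2*(-6) - 10*(-7) = -12 + 70 = 58
|a| = sqrt(4+100) = 10.1980
|b| = sqrt(36+49) = 9.2195
cos(theta) = 58/(sqrt(104)*sqrt(85)) = 58/sqrt(8840) = 0.616882
theta = arccos(58/sqrt(8840)) = 51.9112 degrees

a·b = 58, theta = 51.9112 deg


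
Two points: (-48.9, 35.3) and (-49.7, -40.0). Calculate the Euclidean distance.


dx = -49.7 + 48.9 = -0.8
dy = -40.0 - 35.3 = -75.3
d = sqrt(0.64 + 5670.09) = sqrt(5670.73) = 75.3042

75.3042


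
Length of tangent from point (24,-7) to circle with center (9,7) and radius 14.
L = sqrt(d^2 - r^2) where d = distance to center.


d = sqrt((24-9)^2 + (-7-7)^2) = sqrt(225+196) = 20.5183
L = sqrt(421.0000 - 196) = sqrt(225.0000) = 15.0000

15.0000


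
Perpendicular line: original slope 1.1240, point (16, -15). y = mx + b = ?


Perpendicular slope = -1/m1 = -1/1.1240 = -0.8897
b2 = y0 - m2*x0 = -15 + 16/1.1240 = -15 + 14.2349 = -0.7651

y = -0.8897x - 0.7651


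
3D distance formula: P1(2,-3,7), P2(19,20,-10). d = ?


dx=17, dy=23, dz=-17
d = sqrt(289+529+289) = sqrt(1107) = 33.2716

33.2716


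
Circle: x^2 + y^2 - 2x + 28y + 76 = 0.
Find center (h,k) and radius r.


h = -D/2 = 2/2 = 1
k = -E/2 = -28/2 = -14
r^2 = h^2 + k^2 - F = 1 + 196 - 76 = 121
r = 11

Center (1, -14), radius = 11


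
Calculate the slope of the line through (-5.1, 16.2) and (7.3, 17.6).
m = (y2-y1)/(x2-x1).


dy = 17.6 - 16.2 = 1.4
dx = 7.3 + 5.1 = 12.4
m = 1.4/12.4 = 0.1129

m = 0.1129


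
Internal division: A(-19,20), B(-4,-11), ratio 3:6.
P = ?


Px = (3*(-4) + 6*(-19))/9 = -126/9 = -14.0000
Py = (3*(-11) + 6*20)/9 = 87/9 = 9.6667

P = (-14.0000, 9.6667)


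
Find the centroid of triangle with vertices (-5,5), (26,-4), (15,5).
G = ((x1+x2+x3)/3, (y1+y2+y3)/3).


Gx = (-5+26+15)/3 = 36/3 = 12.0000
Gy = (5- 4+5)/3 = 6/3 = 2.0000

G = (12.0000, 2.0000)


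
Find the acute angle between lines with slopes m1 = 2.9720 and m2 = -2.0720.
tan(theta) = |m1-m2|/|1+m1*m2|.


m1-m2 = 5.044
1+m1*m2 = -5.157984
tan(theta) = |5.044/(-5.157984)| = 0.977901
theta = arctan(|5.044/(-5.157984)|) = 44.3599 degrees (acute angle)

44.3599 degrees


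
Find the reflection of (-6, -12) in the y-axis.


Reflection rule for y-axis: (-x, y)
(-6, -12) -> (6, -12)

(6, -12)


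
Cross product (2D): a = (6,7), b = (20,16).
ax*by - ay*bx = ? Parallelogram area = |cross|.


cross = 6*16 - 7*20 = 96 - 140 = -44
Parallelogram area = |-44| = 44

cross = -44, parallelogram area = 44


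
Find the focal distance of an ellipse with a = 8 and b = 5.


c^2 = 8^2 - 5^2 = 64 - 25 = 39
c = sqrt(39) = 6.2450

c = 6.2450


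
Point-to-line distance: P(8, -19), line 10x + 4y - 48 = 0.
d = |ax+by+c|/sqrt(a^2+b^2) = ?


|10*8 + 4*(-19) - 48| = |-44| = 44
sqrt(100 + 16) = sqrt(116) = 10.7703
d = 44/sqrt(116) = 4.0853

4.0853


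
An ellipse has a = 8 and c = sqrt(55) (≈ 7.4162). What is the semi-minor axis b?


b^2 = 8^2 - (sqrt(55))^2 = 64 - 55 = 9
b = sqrt(9) = 3

b = 3


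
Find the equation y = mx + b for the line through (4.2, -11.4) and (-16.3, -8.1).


m = (3.3)/(-20.5) = -0.1610
b = y1 - m*x1 = -11.4 - (3.3*4.2)/(-20.5) = -11.4 + 0.6761 = -10.7239

y = -0.1610x - 10.7239


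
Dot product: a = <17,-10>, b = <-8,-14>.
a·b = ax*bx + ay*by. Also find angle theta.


a·b = 17*(-8) - 10*(-14) = -136 + 140 = 4
|a| = sqrt(289+100) = 19.7231
|b| = sqrt(64+196) = 16.1245
cos(theta) = 4/(sqrt(389)*sqrt(260)) = 4/sqrt(101140) = 0.012578
theta = arccos(4/sqrt(101140)) = 89.2793 degrees

a·b = 4, theta = 89.2793 deg


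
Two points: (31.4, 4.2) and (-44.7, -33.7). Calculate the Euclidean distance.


dx = -44.7 - 31.4 = -76.1
dy = -33.7 - 4.2 = -37.9
d = sqrt(5791.21 + 1436.41) = sqrt(7227.62) = 85.0154

85.0154


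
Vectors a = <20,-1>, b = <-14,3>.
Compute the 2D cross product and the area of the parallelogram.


cross = 20*3 + 1*(-14) = 60 - 14 = 46
Parallelogram area = |46| = 46

cross = 46, parallelogram area = 46


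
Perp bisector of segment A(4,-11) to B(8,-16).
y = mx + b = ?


Midpoint = (6, -13.5)
Slope of AB = dy/dx = -5/4 = -1.2500
Perp slope = -dx/dy = 4/5 = 0.8000
b = My - (perp slope)*Mx = -13.5 + (4*6)/(-5) = -13.5 - 4.8000 = -18.3000

y = 0.8000x - 18.3000


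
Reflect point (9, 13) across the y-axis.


Reflection rule for y-axis: (-x, y)
(9, 13) -> (-9, 13)

(-9, 13)


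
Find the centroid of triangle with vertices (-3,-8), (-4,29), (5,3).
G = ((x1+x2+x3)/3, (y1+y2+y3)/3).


Gx = (-3- 4+5)/3 = -2/3 = -0.6667
Gy = (-8+29+3)/3 = 24/3 = 8.0000

G = (-0.6667, 8.0000)


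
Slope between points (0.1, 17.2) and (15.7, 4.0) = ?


dy = 4.0 - 17.2 = -13.2
dx = 15.7 - 0.1 = 15.6
m = -13.2/15.6 = -0.8462

m = -0.8462


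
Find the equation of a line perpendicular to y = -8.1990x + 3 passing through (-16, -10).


Perpendicular slope = -1/m1 = -1/(-8.1990) = 0.1220
b2 = y0 - m2*x0 = -10 - 16/(-8.1990) = -10 + 1.9515 = -8.0485

y = 0.1220x - 8.0485


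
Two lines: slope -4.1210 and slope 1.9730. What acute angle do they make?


m1-m2 = -6.094
1+m1*m2 = -7.130733
tan(theta) = |-6.094/(-7.130733)| = 0.854611
theta = arctan(|-6.094/(-7.130733)|) = 40.5176 degrees (acute angle)

40.5176 degrees


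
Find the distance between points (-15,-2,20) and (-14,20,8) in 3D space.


dx=1, dy=22, dz=-12
d = sqrt(1+484+144) = sqrt(629) = 25.0799

25.0799


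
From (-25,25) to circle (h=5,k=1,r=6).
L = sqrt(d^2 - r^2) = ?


d = sqrt((-25-5)^2 + (25-1)^2) = sqrt(900+576) = 38.4187
L = sqrt(1476.0000 - 36) = sqrt(1440.0000) = 37.9473

37.9473


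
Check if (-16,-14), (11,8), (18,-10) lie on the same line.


-16*(8+ 10) + 11*(-10+ 14) + 18*(-14-8)
= -288 + 44 - 396 = -640

No, not collinear (determinant = -640)


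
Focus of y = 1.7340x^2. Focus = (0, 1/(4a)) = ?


a = 1.7340
4a = 6.9360
focus = (0, 1/6.9360) = (0, 0.1442)

Focus = (0, 0.1442)


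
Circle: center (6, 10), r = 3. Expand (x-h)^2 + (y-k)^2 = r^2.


(x-6)^2 + (y-10)^2 = 3^2
D = -2h = -12, E = -2k = -20
F = h^2+k^2-r^2 = 36+100-9 = 127

x^2 + y^2 - 12x - 20y + 127 = 0


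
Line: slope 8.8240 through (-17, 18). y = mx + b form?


y - 18 = 8.8240(x + 17)
y = 8.8240x + 18 - 8.8240*(-17)
y = 8.8240x + 168.0080

y = 8.8240x + 168.0080


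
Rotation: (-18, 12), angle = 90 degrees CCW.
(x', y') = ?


cos(90) = 0, sin(90) = 1
x' = -18*0 - 12*1 = -12
y' = -18*1 + 12*0 = -18

(-12, -18)


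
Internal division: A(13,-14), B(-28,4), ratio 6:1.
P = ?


Px = (6*(-28) + 1*13)/7 = -155/7 = -22.1429
Py = (6*4 + 1*(-14))/7 = 10/7 = 1.4286

P = (-22.1429, 1.4286)


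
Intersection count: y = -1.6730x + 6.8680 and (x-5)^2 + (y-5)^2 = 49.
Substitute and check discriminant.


Substitute y = -1.6730x + 6.8680: (x-5)^2 + (-1.6730x+6.8680-5)^2 = 49
Expand to Ax^2 + Bx + C = 0, where b-k = 1.868
A = 1+m^2 = 3.798929
B = 2(m(b-k) - h) = 2(-1.6730*1.868 - 5) = -16.250328
C = h^2 + (b-k)^2 - r^2 = 25 + 3.489424 - 49 = -20.510576
disc = B^2-4AC = 264.0732 + 311.6729 = 575.7461
disc > 0

2 intersection points


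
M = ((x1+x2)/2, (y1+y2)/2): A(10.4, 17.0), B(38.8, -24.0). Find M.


Mx = (10.4 + 38.8)/2 = 49.2/2 = 24.6000
My = (17.0 - 24.0)/2 = -7.0/2 = -3.5000

(24.6000, -3.5000)


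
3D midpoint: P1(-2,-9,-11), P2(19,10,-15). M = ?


Mx = (-2+19)/2 = 8.5000
My = (-9+10)/2 = 0.5000
Mz = (-11- 15)/2 = -13.0000

M = (8.5000, 0.5000, -13.0000)


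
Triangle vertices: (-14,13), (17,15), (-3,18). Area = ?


-14*(15-18) = 42
17*(18-13) = 85
-3*(13-15) = 6
sum = 133
Area = |133|/2 = 66.5000

66.5000 sq units


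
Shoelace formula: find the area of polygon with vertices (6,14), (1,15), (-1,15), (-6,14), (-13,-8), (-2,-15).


sum(xi*y_{i+1}) = 6*15 + 1*15 - 1*14 - 6*(-8) - 13*(-15) - 2*14 = 306
sum(yi*x_{i+1}) = 14*1 + 15*(-1) + 15*(-6) + 14*(-13) - 8*(-2) - 15*6 = -347
Area = |306 + 347|/2 = 653/2 = 326.5000

326.5000 sq units


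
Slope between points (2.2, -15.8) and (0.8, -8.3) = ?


dy = -8.3 + 15.8 = 7.5
dx = 0.8 - 2.2 = -1.4
m = 7.5/(-1.4) = -5.3571

m = -5.3571


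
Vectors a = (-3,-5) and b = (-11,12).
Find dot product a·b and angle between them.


a·b = -3*(-11) - 5*12 = 33 - 60 = -27
|a| = sqrt(9+25) = 5.8310
|b| = sqrt(121+144) = 16.2788
cos(theta) = -27/(sqrt(34)*sqrt(265)) = -27/sqrt(9010) = -0.284447
theta = arccos(-27/sqrt(9010)) = 106.5258 degrees

a·b = -27, theta = 106.5258 deg


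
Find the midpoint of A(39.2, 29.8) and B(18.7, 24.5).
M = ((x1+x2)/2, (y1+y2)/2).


Mx = (39.2 + 18.7)/2 = 57.9/2 = 28.9500
My = (29.8 + 24.5)/2 = 54.3/2 = 27.1500

(28.9500, 27.1500)


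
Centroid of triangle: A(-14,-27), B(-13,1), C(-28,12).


Gx = (-14- 13- 28)/3 = -55/3 = -18.3333
Gy = (-27+1+12)/3 = -14/3 = -4.6667

G = (-18.3333, -4.6667)


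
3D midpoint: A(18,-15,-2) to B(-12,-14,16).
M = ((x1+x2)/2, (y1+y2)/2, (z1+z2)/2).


Mx = (18- 12)/2 = 3.0000
My = (-15- 14)/2 = -14.5000
Mz = (-2+16)/2 = 7.0000

M = (3.0000, -14.5000, 7.0000)


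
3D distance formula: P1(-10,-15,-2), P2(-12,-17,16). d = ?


dx=-2, dy=-2, dz=18
d = sqrt(4+4+324) = sqrt(332) = 18.2209

18.2209


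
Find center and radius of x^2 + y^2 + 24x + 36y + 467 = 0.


h = -D/2 = -24/2 = -12
k = -E/2 = -36/2 = -18
r^2 = h^2 + k^2 - F = 144 + 324 - 467 = 1
r = 1

Center (-12, -18), radius = 1


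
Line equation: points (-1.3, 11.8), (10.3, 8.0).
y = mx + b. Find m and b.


m = (-3.8)/(11.6) = -0.3276
b = y1 - m*x1 = 11.8 - (-3.8*(-1.3))/(11.6) = 11.8 - 0.4259 = 11.3741

y = -0.3276x + 11.3741


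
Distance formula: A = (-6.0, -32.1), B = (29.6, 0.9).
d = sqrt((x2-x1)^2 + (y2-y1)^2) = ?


dx = 29.6 + 6.0 = 35.6
dy = 0.9 + 32.1 = 33.0
d = sqrt(1267.36 + 1089.0) = sqrt(2356.36) = 48.5424

48.5424


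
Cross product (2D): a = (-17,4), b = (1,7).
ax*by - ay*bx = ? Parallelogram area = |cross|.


cross = -17*7 - 4*1 = -119 - 4 = -123
Parallelogram area = |-123| = 123

cross = -123, parallelogram area = 123


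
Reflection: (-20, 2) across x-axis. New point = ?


Reflection rule for x-axis: (x, -y)
(-20, 2) -> (-20, -2)

(-20, -2)


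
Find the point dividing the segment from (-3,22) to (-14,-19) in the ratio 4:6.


Px = (4*(-14) + 6*(-3))/10 = -74/10 = -7.4000
Py = (4*(-19) + 6*22)/10 = 56/10 = 5.6000

P = (-7.4000, 5.6000)


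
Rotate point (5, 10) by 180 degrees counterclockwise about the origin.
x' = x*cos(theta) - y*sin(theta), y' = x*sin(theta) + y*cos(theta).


cos(180) = -1, sin(180) = 0
x' = 5*(-1) - 10*0 = -5
y' = 5*0 + 10*(-1) = -10

(-5, -10)
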